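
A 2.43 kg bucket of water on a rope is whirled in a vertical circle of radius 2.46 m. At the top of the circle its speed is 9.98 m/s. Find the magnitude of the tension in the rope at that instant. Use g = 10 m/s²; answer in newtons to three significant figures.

At the top, both T and the weight mg point inward (toward the centre), so T + mg = mv²/r.
T = m(v²/r − g) = 2.43 × ((9.98)²/2.46 − 10.0) = 2.43 × (40.49 − 10.0) = 2.43 × 30.49 = 74.09 N.

74.1 N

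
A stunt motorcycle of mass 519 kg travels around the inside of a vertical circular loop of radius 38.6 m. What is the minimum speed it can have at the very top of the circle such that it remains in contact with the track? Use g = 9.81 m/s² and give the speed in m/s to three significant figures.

At the top, both weight mg and N point toward the centre: N + mg = mv²/r.
At minimum speed N → 0, so mg = mv_min²/r ⇒ v_min = √(g r) = √(9.81 × 38.6) = 19.46 m/s.

19.5 m/s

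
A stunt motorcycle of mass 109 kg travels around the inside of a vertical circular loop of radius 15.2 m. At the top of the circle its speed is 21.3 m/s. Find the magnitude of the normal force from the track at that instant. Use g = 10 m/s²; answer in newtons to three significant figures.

2160 N

At the top, both N and the weight mg point inward (toward the centre), so N + mg = mv²/r.
N = m(v²/r − g) = 109 × ((21.3)²/15.2 − 10.0) = 109 × (29.85 − 10.0) = 109 × 19.85 = 2163 N.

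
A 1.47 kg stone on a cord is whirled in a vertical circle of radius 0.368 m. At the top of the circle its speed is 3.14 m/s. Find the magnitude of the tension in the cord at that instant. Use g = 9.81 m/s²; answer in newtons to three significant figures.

25.0 N

At the top, both T and the weight mg point inward (toward the centre), so T + mg = mv²/r.
T = m(v²/r − g) = 1.47 × ((3.14)²/0.368 − 9.81) = 1.47 × (26.79 − 9.81) = 1.47 × 16.98 = 24.96 N.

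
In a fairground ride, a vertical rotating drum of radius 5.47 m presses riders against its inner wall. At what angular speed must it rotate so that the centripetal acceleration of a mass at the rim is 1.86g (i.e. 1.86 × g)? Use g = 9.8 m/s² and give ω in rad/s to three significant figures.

Centripetal acceleration a_c = ω²r. Setting ω²r = 1.86g:
ω = √(1.86g / r) = √(1.86 × 9.8 / 5.47) = √3.332 = 1.825 rad/s.

1.83 rad/s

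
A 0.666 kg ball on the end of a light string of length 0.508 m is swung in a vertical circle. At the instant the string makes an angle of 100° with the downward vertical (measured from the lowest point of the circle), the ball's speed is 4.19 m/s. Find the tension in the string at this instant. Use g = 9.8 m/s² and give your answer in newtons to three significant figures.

21.9 N

Take the radial direction toward the centre of the circle as positive. The component of the weight along the string toward the centre is −mg cos φ (φ measured from the bottom), so Newton's second law along the string gives T − mg cos φ = m v²/r.
cos 100° = -0.1736, so T = m(v²/r + g cos φ) = 0.666 × ((4.19)²/0.508 + 9.8 × -0.1736) = 0.666 × (34.56 + (-1.702)) = 0.666 × 32.86 = 21.88 N.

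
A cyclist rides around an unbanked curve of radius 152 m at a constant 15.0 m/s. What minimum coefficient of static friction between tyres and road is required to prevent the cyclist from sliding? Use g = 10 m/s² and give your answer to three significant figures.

Friction provides the centripetal force: μ_s m g = m v²/r, so μ_s = v²/(g r) = (15.00)²/(10.0 × 152) = 225.0/1520 = 0.1480.

0.148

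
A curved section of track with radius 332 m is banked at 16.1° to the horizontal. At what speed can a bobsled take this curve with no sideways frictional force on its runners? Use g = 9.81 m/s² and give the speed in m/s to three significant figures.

30.7 m/s

On a frictionless banked curve, N sinθ = mv²/r and N cosθ = mg, so tanθ = v²/(rg).
v = √(r g tanθ) = √(332 × 9.81 × tan 16.1°) = √(332 × 9.81 × 0.2886) = √940.1 = 30.66 m/s.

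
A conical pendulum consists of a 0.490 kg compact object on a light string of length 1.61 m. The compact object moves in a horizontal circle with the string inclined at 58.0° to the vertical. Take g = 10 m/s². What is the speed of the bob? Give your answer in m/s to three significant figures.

The radius of the circle is r = L sinθ = 1.61 × sin 58.0° = 1.365 m.
Horizontally T sinθ = mv²/r and vertically T cosθ = mg, so tanθ = v²/(rg).
v = √(r g tanθ) = √(1.365 × 10.0 × 1.600) = √21.85 = 4.674 m/s.

4.67 m/s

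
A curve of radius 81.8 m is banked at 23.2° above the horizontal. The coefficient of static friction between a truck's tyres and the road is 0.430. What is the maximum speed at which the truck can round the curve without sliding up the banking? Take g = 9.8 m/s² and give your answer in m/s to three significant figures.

29.0 m/s

At the maximum speed, friction acts down the slope at its limiting value f = μN. Radially (horizontal, toward centre): N sinθ + μN cosθ = mv²/r. Vertically: N cosθ − μN sinθ = mg.
Dividing: v² = r g (sinθ + μcosθ)/(cosθ − μsinθ).
sinθ + μcosθ = 0.3939 + 0.430×0.9191 = 0.7892; cosθ − μsinθ = 0.9191 − 0.430×0.3939 = 0.7497.
v² = 81.8 × 9.8 × 0.7892/0.7497 = 843.8 m²/s², so v = 29.05 m/s.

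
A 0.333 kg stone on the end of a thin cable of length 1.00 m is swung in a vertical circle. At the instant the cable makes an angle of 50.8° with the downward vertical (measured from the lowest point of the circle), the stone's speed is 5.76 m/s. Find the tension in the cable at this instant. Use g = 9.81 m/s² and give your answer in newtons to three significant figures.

13.1 N

Take the radial direction toward the centre of the circle as positive. The component of the weight along the string toward the centre is −mg cos φ (φ measured from the bottom), so Newton's second law along the string gives T − mg cos φ = m v²/r.
cos 50.8° = 0.6320, so T = m(v²/r + g cos φ) = 0.333 × ((5.76)²/1.00 + 9.81 × 0.6320) = 0.333 × (33.18 + (6.200)) = 0.333 × 39.38 = 13.11 N.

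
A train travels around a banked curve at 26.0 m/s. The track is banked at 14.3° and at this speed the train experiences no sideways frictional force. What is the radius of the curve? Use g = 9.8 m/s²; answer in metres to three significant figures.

271 m

Frictionless banking: tanθ = v²/(rg), so r = v²/(g tanθ).
r = (26.0)²/(9.8 × tan 14.3°) = 676.0/(9.8 × 0.2549) = 676.0/2.498 = 270.6 m.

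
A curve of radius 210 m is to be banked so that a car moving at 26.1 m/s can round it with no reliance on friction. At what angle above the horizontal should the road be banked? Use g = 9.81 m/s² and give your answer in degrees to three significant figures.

For a frictionless banked turn: horizontally N sinθ = mv²/r and vertically N cosθ = mg.
Dividing: tanθ = v²/(r g) = (26.1)²/(210 × 9.81) = 681.2/2060 = 0.3307.
θ = arctan(0.3307) = 18.30°.

18.3°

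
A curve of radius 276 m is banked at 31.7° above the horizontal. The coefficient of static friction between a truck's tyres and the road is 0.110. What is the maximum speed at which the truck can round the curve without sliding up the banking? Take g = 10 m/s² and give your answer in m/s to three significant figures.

At the maximum speed, friction acts down the slope at its limiting value f = μN. Radially (horizontal, toward centre): N sinθ + μN cosθ = mv²/r. Vertically: N cosθ − μN sinθ = mg.
Dividing: v² = r g (sinθ + μcosθ)/(cosθ − μsinθ).
sinθ + μcosθ = 0.5255 + 0.110×0.8508 = 0.6191; cosθ − μsinθ = 0.8508 − 0.110×0.5255 = 0.7930.
v² = 276 × 10.0 × 0.6191/0.7930 = 2155 m²/s², so v = 46.42 m/s.

46.4 m/s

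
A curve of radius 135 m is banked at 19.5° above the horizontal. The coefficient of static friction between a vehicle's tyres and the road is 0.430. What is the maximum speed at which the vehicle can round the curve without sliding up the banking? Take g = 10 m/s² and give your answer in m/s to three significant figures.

At the maximum speed, friction acts down the slope at its limiting value f = μN. Radially (horizontal, toward centre): N sinθ + μN cosθ = mv²/r. Vertically: N cosθ − μN sinθ = mg.
Dividing: v² = r g (sinθ + μcosθ)/(cosθ − μsinθ).
sinθ + μcosθ = 0.3338 + 0.430×0.9426 = 0.7391; cosθ − μsinθ = 0.9426 − 0.430×0.3338 = 0.7991.
v² = 135 × 10.0 × 0.7391/0.7991 = 1249 m²/s², so v = 35.34 m/s.

35.3 m/s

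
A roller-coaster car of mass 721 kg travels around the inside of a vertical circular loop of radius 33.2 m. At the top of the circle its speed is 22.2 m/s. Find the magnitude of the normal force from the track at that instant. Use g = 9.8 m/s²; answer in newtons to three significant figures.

At the top, both N and the weight mg point inward (toward the centre), so N + mg = mv²/r.
N = m(v²/r − g) = 721 × ((22.2)²/33.2 − 9.8) = 721 × (14.84 − 9.8) = 721 × 5.045 = 3637 N.

3640 N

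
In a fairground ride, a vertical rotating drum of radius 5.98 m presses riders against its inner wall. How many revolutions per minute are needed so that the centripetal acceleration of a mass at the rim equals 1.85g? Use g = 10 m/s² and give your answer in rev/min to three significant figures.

Require ω²r = 1.85g, so ω = √(1.85 × 10.0/5.98) = 1.759 rad/s.
In rev/min: ω × 60/(2π) = 1.759 × 60/(2π) = 16.80 rev/min.

16.8 rev/min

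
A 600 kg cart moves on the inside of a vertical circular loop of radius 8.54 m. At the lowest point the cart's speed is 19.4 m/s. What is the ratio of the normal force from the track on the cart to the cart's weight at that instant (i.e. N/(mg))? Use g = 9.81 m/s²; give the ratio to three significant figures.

At the bottom, N − mg = mv²/r, so N = m(v²/r + g) and N/(mg) = v²/(rg) + 1 = (19.4)²/(8.54 × 9.81) + 1 = 4.492 + 1 = 5.492.

5.49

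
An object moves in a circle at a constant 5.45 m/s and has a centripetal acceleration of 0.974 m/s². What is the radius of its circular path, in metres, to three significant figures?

a_c = v²/r ⇒ r = v²/a_c = (5.45)²/0.974 = 29.70/0.974 = 30.50 m.

30.5 m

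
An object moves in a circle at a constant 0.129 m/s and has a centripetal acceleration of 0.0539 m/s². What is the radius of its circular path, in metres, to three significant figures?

a_c = v²/r ⇒ r = v²/a_c = (0.129)²/0.0539 = 0.01664/0.0539 = 0.3087 m.

0.309 m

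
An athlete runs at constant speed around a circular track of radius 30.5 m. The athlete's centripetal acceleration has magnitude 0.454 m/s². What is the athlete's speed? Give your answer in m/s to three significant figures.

3.72 m/s

a_c = v²/r ⇒ v = √(a_c · r) = √(0.454 × 30.5) = √13.85 = 3.721 m/s.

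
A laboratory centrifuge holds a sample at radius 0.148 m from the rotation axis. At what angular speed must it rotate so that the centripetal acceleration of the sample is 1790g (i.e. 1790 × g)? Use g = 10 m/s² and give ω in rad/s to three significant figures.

Centripetal acceleration a_c = ω²r. Setting ω²r = 1790g:
ω = √(1790g / r) = √(1790 × 10.0 / 0.148) = √120900 = 347.8 rad/s.

348 rad/s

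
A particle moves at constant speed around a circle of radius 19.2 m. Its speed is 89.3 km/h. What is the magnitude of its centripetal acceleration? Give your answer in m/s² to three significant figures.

v = 89.3 km/h = 89.3/3.6 = 24.81 m/s.
a_c = v²/r = (24.81)²/19.2 = 615.3/19.2 = 32.05 m/s².

32.0 m/s²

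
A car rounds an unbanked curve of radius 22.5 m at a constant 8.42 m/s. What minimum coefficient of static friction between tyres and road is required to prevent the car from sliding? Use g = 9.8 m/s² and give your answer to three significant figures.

Friction provides the centripetal force: μ_s m g = m v²/r, so μ_s = v²/(g r) = (8.420)²/(9.8 × 22.5) = 70.90/220.5 = 0.3215.

0.322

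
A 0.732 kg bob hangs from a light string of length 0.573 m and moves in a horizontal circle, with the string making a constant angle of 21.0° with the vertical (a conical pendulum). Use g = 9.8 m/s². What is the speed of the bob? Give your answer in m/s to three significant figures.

The radius of the circle is r = L sinθ = 0.573 × sin 21.0° = 0.2053 m.
Horizontally T sinθ = mv²/r and vertically T cosθ = mg, so tanθ = v²/(rg).
v = √(r g tanθ) = √(0.2053 × 9.8 × 0.3839) = √0.7725 = 0.8789 m/s.

0.879 m/s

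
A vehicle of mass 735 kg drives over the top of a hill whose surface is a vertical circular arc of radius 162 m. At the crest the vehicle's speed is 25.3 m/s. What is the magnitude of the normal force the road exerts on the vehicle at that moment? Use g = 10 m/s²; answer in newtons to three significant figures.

At the crest the centripetal acceleration points downward (toward the centre of the arc), so mg − N = mv²/r.
N = m(g − v²/r) = 735 × (10.0 − (25.3)²/162) = 735 × (10.0 − 3.951) = 735 × 6.049 = 4446 N.

4450 N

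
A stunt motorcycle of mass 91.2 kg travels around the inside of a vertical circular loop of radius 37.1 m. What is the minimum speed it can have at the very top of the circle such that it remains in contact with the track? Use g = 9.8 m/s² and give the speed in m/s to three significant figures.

At the top, both weight mg and N point toward the centre: N + mg = mv²/r.
At minimum speed N → 0, so mg = mv_min²/r ⇒ v_min = √(g r) = √(9.8 × 37.1) = 19.07 m/s.

19.1 m/s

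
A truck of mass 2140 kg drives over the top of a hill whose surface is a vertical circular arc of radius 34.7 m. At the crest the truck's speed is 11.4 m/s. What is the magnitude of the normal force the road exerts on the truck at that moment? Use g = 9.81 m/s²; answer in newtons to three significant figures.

13000 N

At the crest the centripetal acceleration points downward (toward the centre of the arc), so mg − N = mv²/r.
N = m(g − v²/r) = 2140 × (9.81 − (11.4)²/34.7) = 2140 × (9.81 − 3.745) = 2140 × 6.065 = 12980 N.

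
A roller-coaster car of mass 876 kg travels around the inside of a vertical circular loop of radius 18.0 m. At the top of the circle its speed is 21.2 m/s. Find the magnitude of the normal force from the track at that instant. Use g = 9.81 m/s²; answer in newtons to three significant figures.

At the top, both N and the weight mg point inward (toward the centre), so N + mg = mv²/r.
N = m(v²/r − g) = 876 × ((21.2)²/18.0 − 9.81) = 876 × (24.97 − 9.81) = 876 × 15.16 = 13280 N.

13300 N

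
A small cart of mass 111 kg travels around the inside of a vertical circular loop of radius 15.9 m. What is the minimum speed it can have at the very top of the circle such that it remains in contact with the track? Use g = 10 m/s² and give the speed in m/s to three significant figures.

At the top, both weight mg and N point toward the centre: N + mg = mv²/r.
At minimum speed N → 0, so mg = mv_min²/r ⇒ v_min = √(g r) = √(10.0 × 15.9) = 12.61 m/s.

12.6 m/s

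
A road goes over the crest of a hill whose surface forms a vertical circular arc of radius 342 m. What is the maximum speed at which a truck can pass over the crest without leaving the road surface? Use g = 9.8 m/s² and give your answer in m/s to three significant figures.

57.9 m/s

At the crest the centre of the circle is below the truck, so the net downward (centripetal) force is mg − N = mv²/r.
The truck leaves the road when N → 0, giving v_max = √(g r) = √(9.8 × 342) = 57.89 m/s.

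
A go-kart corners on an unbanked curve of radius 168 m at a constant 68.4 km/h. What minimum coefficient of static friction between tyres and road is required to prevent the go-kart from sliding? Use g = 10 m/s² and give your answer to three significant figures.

0.215

v = 68.4/3.6 = 19.00 m/s.
Friction provides the centripetal force: μ_s m g = m v²/r, so μ_s = v²/(g r) = (19.00)²/(10.0 × 168) = 361.0/1680 = 0.2149.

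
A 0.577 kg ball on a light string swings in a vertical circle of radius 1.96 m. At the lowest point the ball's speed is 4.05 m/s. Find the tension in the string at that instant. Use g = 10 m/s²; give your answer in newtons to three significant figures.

At the lowest point, T points up (toward the centre) and the weight mg points down (away from the centre), so the net inward force is T − mg = mv²/r.
T = m(v²/r + g) = 0.577 × ((4.05)²/1.96 + 10.0) = 0.577 × (8.369 + 10.0) = 0.577 × 18.37 = 10.60 N.

10.6 N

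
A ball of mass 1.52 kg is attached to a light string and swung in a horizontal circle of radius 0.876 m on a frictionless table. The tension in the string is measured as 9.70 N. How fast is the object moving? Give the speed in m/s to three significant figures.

T = m v²/r ⇒ v = √(T r / m) = √(9.70 × 0.876 / 1.52) = √5.590 = 2.364 m/s.

2.36 m/s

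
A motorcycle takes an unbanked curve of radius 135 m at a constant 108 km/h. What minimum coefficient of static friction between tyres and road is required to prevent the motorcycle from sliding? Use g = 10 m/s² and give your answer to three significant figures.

v = 108/3.6 = 30.00 m/s.
Friction provides the centripetal force: μ_s m g = m v²/r, so μ_s = v²/(g r) = (30.00)²/(10.0 × 135) = 900.0/1350 = 0.6667.

0.667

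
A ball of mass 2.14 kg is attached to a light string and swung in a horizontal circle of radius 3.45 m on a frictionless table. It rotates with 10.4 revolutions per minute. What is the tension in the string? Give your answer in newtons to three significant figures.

8.76 N

ω = 10.4 rev/min × 2π/60 = 1.089 rad/s, so v = ωr = 1.089 × 3.45 = 3.757 m/s.
The tension is the only horizontal force, so it supplies the full centripetal force: T = m v²/r = 2.14 × (3.757)²/3.45 = 2.14 × 14.12/3.45 = 8.757 N.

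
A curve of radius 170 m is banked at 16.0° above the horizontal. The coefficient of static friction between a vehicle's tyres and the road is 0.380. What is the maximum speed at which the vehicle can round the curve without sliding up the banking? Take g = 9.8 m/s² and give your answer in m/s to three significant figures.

35.3 m/s

At the maximum speed, friction acts down the slope at its limiting value f = μN. Radially (horizontal, toward centre): N sinθ + μN cosθ = mv²/r. Vertically: N cosθ − μN sinθ = mg.
Dividing: v² = r g (sinθ + μcosθ)/(cosθ − μsinθ).
sinθ + μcosθ = 0.2756 + 0.380×0.9613 = 0.6409; cosθ − μsinθ = 0.9613 − 0.380×0.2756 = 0.8565.
v² = 170 × 9.8 × 0.6409/0.8565 = 1247 m²/s², so v = 35.31 m/s.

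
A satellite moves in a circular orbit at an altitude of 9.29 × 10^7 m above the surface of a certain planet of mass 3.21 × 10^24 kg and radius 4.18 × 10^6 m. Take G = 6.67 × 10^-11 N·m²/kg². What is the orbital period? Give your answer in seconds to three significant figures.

r = R + h = 4.18 × 10^6 + 9.29 × 10^7 = 9.708 × 10^7 m. Gravity provides the centripetal force: G M m / r² = m v² / r ⇒ v = √(GM/r) = 1485 m/s.
T = 2πr/v = 2π × 9.708 × 10^7 / 1485 = 410700 s.

411000 s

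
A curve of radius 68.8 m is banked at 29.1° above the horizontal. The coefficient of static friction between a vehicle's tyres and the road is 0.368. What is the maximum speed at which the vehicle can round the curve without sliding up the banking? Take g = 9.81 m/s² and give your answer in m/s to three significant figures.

At the maximum speed, friction acts down the slope at its limiting value f = μN. Radially (horizontal, toward centre): N sinθ + μN cosθ = mv²/r. Vertically: N cosθ − μN sinθ = mg.
Dividing: v² = r g (sinθ + μcosθ)/(cosθ − μsinθ).
sinθ + μcosθ = 0.4863 + 0.368×0.8738 = 0.8079; cosθ − μsinθ = 0.8738 − 0.368×0.4863 = 0.6948.
v² = 68.8 × 9.81 × 0.8079/0.6948 = 784.8 m²/s², so v = 28.01 m/s.

28.0 m/s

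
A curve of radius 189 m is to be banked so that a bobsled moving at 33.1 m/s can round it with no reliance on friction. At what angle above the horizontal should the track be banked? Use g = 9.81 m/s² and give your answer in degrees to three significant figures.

For a frictionless banked turn: horizontally N sinθ = mv²/r and vertically N cosθ = mg.
Dividing: tanθ = v²/(r g) = (33.1)²/(189 × 9.81) = 1096/1854 = 0.5909.
θ = arctan(0.5909) = 30.58°.

30.6°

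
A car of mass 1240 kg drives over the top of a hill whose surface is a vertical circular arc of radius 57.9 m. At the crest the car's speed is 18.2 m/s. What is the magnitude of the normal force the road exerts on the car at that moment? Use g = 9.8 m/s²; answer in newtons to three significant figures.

At the crest the centripetal acceleration points downward (toward the centre of the arc), so mg − N = mv²/r.
N = m(g − v²/r) = 1240 × (9.8 − (18.2)²/57.9) = 1240 × (9.8 − 5.721) = 1240 × 4.079 = 5058 N.

5060 N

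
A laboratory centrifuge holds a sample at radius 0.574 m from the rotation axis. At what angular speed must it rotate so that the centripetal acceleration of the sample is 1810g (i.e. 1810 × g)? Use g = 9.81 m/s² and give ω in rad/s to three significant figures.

176 rad/s

Centripetal acceleration a_c = ω²r. Setting ω²r = 1810g:
ω = √(1810g / r) = √(1810 × 9.81 / 0.574) = √30930 = 175.9 rad/s.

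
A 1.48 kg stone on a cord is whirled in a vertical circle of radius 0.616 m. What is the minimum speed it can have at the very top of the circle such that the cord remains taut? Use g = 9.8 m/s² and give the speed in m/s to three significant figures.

2.46 m/s

At the highest point the centre is directly below, so both the weight and T act inward: T + mg = mv²/r.
At minimum speed T → 0, so mg = mv_min²/r ⇒ v_min = √(g r) = √(9.8 × 0.616) = 2.457 m/s.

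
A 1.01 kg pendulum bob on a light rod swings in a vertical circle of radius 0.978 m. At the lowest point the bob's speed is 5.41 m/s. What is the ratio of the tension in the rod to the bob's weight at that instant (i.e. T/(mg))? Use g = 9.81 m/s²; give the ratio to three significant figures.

At the bottom, T − mg = mv²/r, so T = m(v²/r + g) and T/(mg) = v²/(rg) + 1 = (5.41)²/(0.978 × 9.81) + 1 = 3.051 + 1 = 4.051.

4.05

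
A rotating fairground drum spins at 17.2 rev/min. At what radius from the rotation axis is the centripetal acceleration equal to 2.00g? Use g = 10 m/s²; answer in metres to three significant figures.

6.16 m

ω = 17.2 rev/min × 2π/60 = 1.801 rad/s.
a_c = ω²r = 2.00g ⇒ r = 2.00 × 10.0 / (1.801)² = 20.00/3.244 = 6.165 m.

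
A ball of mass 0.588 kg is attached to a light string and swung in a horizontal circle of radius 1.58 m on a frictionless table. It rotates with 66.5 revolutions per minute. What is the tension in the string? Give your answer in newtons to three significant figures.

ω = 66.5 rev/min × 2π/60 = 6.964 rad/s, so v = ωr = 6.964 × 1.58 = 11.00 m/s.
The tension is the only horizontal force, so it supplies the full centripetal force: T = m v²/r = 0.588 × (11.00)²/1.58 = 0.588 × 121.1/1.58 = 45.05 N.

45.1 N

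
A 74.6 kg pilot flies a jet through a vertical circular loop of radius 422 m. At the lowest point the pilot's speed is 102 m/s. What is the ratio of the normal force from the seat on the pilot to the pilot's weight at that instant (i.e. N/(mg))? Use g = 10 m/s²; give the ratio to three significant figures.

At the bottom, N − mg = mv²/r, so N = m(v²/r + g) and N/(mg) = v²/(rg) + 1 = (102)²/(422 × 10.0) + 1 = 2.465 + 1 = 3.465.

3.47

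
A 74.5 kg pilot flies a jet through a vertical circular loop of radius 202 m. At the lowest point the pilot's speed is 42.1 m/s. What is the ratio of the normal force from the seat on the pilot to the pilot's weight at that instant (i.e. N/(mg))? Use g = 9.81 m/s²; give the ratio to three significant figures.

At the bottom, N − mg = mv²/r, so N = m(v²/r + g) and N/(mg) = v²/(rg) + 1 = (42.1)²/(202 × 9.81) + 1 = 0.8944 + 1 = 1.894.

1.89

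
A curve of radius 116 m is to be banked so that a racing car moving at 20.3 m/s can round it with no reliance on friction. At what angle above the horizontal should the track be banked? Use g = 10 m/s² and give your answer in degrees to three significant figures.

For a frictionless banked turn: horizontally N sinθ = mv²/r and vertically N cosθ = mg.
Dividing: tanθ = v²/(r g) = (20.3)²/(116 × 10.0) = 412.1/1160 = 0.3552.
θ = arctan(0.3552) = 19.56°.

19.6°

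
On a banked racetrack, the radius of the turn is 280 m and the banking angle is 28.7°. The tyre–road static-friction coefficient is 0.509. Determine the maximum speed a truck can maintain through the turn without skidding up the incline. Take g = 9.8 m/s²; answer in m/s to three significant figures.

At the maximum speed, friction acts down the slope at its limiting value f = μN. Radially (horizontal, toward centre): N sinθ + μN cosθ = mv²/r. Vertically: N cosθ − μN sinθ = mg.
Dividing: v² = r g (sinθ + μcosθ)/(cosθ − μsinθ).
sinθ + μcosθ = 0.4802 + 0.509×0.8771 = 0.9267; cosθ − μsinθ = 0.8771 − 0.509×0.4802 = 0.6327.
v² = 280 × 9.8 × 0.9267/0.6327 = 4019 m²/s², so v = 63.40 m/s.

63.4 m/s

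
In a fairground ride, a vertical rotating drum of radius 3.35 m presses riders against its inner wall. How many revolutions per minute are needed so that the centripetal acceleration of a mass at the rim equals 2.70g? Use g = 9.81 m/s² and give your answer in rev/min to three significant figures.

Require ω²r = 2.70g, so ω = √(2.70 × 9.81/3.35) = 2.812 rad/s.
In rev/min: ω × 60/(2π) = 2.812 × 60/(2π) = 26.85 rev/min.

26.9 rev/min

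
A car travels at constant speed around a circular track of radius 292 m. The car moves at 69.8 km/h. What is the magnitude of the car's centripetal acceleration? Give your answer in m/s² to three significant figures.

1.29 m/s²

v = 69.8 km/h = 69.8/3.6 = 19.39 m/s.
a_c = v²/r = (19.39)²/292 = 375.9/292 = 1.287 m/s².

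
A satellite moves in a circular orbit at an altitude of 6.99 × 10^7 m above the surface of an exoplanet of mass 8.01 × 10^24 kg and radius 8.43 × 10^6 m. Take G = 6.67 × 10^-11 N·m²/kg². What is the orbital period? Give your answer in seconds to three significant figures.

r = R + h = 8.43 × 10^6 + 6.99 × 10^7 = 7.833 × 10^7 m. Gravity provides the centripetal force: G M m / r² = m v² / r ⇒ v = √(GM/r) = 2612 m/s.
T = 2πr/v = 2π × 7.833 × 10^7 / 2612 = 188400 s.

188000 s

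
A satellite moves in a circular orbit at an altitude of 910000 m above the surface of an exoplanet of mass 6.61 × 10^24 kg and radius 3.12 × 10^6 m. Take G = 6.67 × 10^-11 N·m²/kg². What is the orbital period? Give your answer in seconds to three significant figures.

2420 s

r = R + h = 3.12 × 10^6 + 910000 = 4.030 × 10^6 m. Gravity provides the centripetal force: G M m / r² = m v² / r ⇒ v = √(GM/r) = 10460 m/s.
T = 2πr/v = 2π × 4.030 × 10^6 / 10460 = 2421 s.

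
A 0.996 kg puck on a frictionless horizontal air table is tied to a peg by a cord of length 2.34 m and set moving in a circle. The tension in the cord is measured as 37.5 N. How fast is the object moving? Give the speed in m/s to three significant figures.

T = m v²/r ⇒ v = √(T r / m) = √(37.5 × 2.34 / 0.996) = √88.10 = 9.386 m/s.

9.39 m/s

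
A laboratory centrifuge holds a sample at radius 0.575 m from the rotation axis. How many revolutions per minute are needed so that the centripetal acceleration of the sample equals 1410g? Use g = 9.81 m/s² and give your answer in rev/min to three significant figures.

1480 rev/min

Require ω²r = 1410g, so ω = √(1410 × 9.81/0.575) = 155.1 rad/s.
In rev/min: ω × 60/(2π) = 155.1 × 60/(2π) = 1481 rev/min.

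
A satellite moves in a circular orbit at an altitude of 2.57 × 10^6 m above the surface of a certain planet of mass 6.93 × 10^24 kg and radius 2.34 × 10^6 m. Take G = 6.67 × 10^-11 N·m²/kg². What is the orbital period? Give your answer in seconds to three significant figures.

r = R + h = 2.34 × 10^6 + 2.57 × 10^6 = 4.910 × 10^6 m. Gravity provides the centripetal force: G M m / r² = m v² / r ⇒ v = √(GM/r) = 9703 m/s.
T = 2πr/v = 2π × 4.910 × 10^6 / 9703 = 3180 s.

3180 s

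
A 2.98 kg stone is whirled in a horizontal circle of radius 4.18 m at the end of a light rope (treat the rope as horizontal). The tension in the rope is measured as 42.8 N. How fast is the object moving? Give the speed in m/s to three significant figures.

7.75 m/s

T = m v²/r ⇒ v = √(T r / m) = √(42.8 × 4.18 / 2.98) = √60.03 = 7.748 m/s.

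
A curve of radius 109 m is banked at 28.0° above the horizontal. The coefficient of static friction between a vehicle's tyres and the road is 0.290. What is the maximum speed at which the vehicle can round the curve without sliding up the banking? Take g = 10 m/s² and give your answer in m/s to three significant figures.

32.5 m/s

At the maximum speed, friction acts down the slope at its limiting value f = μN. Radially (horizontal, toward centre): N sinθ + μN cosθ = mv²/r. Vertically: N cosθ − μN sinθ = mg.
Dividing: v² = r g (sinθ + μcosθ)/(cosθ − μsinθ).
sinθ + μcosθ = 0.4695 + 0.290×0.8829 = 0.7255; cosθ − μsinθ = 0.8829 − 0.290×0.4695 = 0.7468.
v² = 109 × 10.0 × 0.7255/0.7468 = 1059 m²/s², so v = 32.54 m/s.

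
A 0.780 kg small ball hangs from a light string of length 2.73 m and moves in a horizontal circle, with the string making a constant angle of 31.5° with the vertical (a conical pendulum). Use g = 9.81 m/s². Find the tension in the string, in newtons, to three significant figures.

Vertically the bob has no acceleration, so T cosθ = mg.
T = mg/cosθ = 0.780 × 9.81 / cos 31.5° = 7.652/0.8526 = 8.974 N.

8.97 N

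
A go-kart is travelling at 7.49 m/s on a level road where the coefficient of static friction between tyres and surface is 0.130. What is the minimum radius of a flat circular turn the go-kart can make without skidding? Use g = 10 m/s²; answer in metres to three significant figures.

At the limit, μ_s m g = m v²/r, so r_min = v²/(μ_s g) = (7.49)²/(0.130 × 10.0) = 56.10/1.300 = 43.15 m.

43.2 m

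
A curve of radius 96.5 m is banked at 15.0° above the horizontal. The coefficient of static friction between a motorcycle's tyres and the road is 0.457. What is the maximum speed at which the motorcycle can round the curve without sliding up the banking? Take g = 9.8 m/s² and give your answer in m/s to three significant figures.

At the maximum speed, friction acts down the slope at its limiting value f = μN. Radially (horizontal, toward centre): N sinθ + μN cosθ = mv²/r. Vertically: N cosθ − μN sinθ = mg.
Dividing: v² = r g (sinθ + μcosθ)/(cosθ − μsinθ).
sinθ + μcosθ = 0.2588 + 0.457×0.9659 = 0.7002; cosθ − μsinθ = 0.9659 − 0.457×0.2588 = 0.8476.
v² = 96.5 × 9.8 × 0.7002/0.8476 = 781.3 m²/s², so v = 27.95 m/s.

28.0 m/s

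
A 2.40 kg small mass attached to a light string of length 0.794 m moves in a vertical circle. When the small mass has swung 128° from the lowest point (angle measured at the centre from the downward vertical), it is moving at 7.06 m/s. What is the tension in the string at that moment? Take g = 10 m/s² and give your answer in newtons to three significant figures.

136 N

Take the radial direction toward the centre of the circle as positive. The component of the weight along the string toward the centre is −mg cos φ (φ measured from the bottom), so Newton's second law along the string gives T − mg cos φ = m v²/r.
cos 128° = -0.6157, so T = m(v²/r + g cos φ) = 2.40 × ((7.06)²/0.794 + 10.0 × -0.6157) = 2.40 × (62.78 + (-6.157)) = 2.40 × 56.62 = 135.9 N.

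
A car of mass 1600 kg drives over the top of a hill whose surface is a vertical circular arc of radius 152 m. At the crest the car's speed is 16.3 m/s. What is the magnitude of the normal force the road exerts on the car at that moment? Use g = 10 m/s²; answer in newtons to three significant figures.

At the crest the centripetal acceleration points downward (toward the centre of the arc), so mg − N = mv²/r.
N = m(g − v²/r) = 1600 × (10.0 − (16.3)²/152) = 1600 × (10.0 − 1.748) = 1600 × 8.252 = 13200 N.

13200 N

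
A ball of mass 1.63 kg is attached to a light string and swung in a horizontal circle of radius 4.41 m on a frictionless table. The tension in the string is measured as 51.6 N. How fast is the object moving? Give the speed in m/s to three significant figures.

11.8 m/s

T = m v²/r ⇒ v = √(T r / m) = √(51.6 × 4.41 / 1.63) = √139.6 = 11.82 m/s.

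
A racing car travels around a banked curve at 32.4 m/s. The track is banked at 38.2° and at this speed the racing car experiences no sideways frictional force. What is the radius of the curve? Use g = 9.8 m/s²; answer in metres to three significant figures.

136 m

Frictionless banking: tanθ = v²/(rg), so r = v²/(g tanθ).
r = (32.4)²/(9.8 × tan 38.2°) = 1050/(9.8 × 0.7869) = 1050/7.712 = 136.1 m.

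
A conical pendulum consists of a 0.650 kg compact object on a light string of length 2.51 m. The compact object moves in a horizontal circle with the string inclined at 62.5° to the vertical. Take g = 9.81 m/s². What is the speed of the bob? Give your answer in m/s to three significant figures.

6.48 m/s

The radius of the circle is r = L sinθ = 2.51 × sin 62.5° = 2.226 m.
Horizontally T sinθ = mv²/r and vertically T cosθ = mg, so tanθ = v²/(rg).
v = √(r g tanθ) = √(2.226 × 9.81 × 1.921) = √41.96 = 6.477 m/s.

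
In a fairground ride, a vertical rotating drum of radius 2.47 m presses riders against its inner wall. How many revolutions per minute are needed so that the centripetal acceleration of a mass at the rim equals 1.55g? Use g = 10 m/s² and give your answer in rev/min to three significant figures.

23.9 rev/min

Require ω²r = 1.55g, so ω = √(1.55 × 10.0/2.47) = 2.505 rad/s.
In rev/min: ω × 60/(2π) = 2.505 × 60/(2π) = 23.92 rev/min.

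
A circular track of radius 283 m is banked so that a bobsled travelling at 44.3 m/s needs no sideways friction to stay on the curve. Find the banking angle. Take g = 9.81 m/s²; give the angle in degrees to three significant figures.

35.3°

For a frictionless banked turn: horizontally N sinθ = mv²/r and vertically N cosθ = mg.
Dividing: tanθ = v²/(r g) = (44.3)²/(283 × 9.81) = 1962/2776 = 0.7069.
θ = arctan(0.7069) = 35.26°.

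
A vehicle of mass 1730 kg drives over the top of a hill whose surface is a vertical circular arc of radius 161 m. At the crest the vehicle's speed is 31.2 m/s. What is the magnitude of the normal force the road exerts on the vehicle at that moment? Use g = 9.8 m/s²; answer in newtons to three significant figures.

At the crest the centripetal acceleration points downward (toward the centre of the arc), so mg − N = mv²/r.
N = m(g − v²/r) = 1730 × (9.8 − (31.2)²/161) = 1730 × (9.8 − 6.046) = 1730 × 3.754 = 6494 N.

6490 N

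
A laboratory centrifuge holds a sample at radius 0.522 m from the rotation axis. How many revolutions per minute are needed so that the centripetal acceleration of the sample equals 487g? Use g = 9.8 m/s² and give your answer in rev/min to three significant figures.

Require ω²r = 487g, so ω = √(487 × 9.8/0.522) = 95.62 rad/s.
In rev/min: ω × 60/(2π) = 95.62 × 60/(2π) = 913.1 rev/min.

913 rev/min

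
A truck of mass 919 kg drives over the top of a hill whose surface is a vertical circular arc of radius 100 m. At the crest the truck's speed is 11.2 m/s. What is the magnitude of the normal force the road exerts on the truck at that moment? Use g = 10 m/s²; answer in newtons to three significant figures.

8040 N

At the crest the centripetal acceleration points downward (toward the centre of the arc), so mg − N = mv²/r.
N = m(g − v²/r) = 919 × (10.0 − (11.2)²/100) = 919 × (10.0 − 1.254) = 919 × 8.746 = 8037 N.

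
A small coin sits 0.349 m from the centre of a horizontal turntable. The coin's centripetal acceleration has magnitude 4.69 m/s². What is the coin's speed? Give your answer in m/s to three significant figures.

a_c = v²/r ⇒ v = √(a_c · r) = √(4.69 × 0.349) = √1.637 = 1.279 m/s.

1.28 m/s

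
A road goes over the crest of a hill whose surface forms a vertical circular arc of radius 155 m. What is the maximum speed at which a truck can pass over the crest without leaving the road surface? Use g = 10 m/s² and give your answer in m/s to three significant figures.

At the crest the centre of the circle is below the truck, so the net downward (centripetal) force is mg − N = mv²/r.
The truck leaves the road when N → 0, giving v_max = √(g r) = √(10.0 × 155) = 39.37 m/s.

39.4 m/s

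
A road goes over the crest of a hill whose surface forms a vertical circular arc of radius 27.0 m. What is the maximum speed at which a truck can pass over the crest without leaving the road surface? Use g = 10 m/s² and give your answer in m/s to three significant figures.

16.4 m/s

At the crest the centre of the circle is below the truck, so the net downward (centripetal) force is mg − N = mv²/r.
The truck leaves the road when N → 0, giving v_max = √(g r) = √(10.0 × 27.0) = 16.43 m/s.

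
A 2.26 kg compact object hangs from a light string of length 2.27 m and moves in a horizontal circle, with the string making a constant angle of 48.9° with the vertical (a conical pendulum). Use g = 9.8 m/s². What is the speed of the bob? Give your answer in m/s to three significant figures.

4.38 m/s

The radius of the circle is r = L sinθ = 2.27 × sin 48.9° = 1.711 m.
Horizontally T sinθ = mv²/r and vertically T cosθ = mg, so tanθ = v²/(rg).
v = √(r g tanθ) = √(1.711 × 9.8 × 1.146) = √19.22 = 4.384 m/s.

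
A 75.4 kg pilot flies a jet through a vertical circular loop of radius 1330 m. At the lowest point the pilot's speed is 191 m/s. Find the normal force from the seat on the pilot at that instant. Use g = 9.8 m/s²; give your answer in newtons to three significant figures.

2810 N

At the lowest point, N points up (toward the centre) and the weight mg points down (away from the centre), so the net inward force is N − mg = mv²/r.
N = m(v²/r + g) = 75.4 × ((191)²/1330 + 9.8) = 75.4 × (27.43 + 9.8) = 75.4 × 37.23 = 2807 N.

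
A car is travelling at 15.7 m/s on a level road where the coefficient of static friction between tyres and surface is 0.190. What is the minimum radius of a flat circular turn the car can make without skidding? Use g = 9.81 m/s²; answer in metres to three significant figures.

At the limit, μ_s m g = m v²/r, so r_min = v²/(μ_s g) = (15.7)²/(0.190 × 9.81) = 246.5/1.864 = 132.2 m.

132 m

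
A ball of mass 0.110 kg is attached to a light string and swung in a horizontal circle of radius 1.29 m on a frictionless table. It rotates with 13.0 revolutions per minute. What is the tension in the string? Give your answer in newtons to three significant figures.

0.263 N

ω = 13.0 rev/min × 2π/60 = 1.361 rad/s, so v = ωr = 1.361 × 1.29 = 1.756 m/s.
The tension is the only horizontal force, so it supplies the full centripetal force: T = m v²/r = 0.110 × (1.756)²/1.29 = 0.110 × 3.084/1.29 = 0.2630 N.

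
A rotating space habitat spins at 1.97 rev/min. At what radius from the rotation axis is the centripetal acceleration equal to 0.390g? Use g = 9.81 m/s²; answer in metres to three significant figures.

89.9 m

ω = 1.97 rev/min × 2π/60 = 0.2063 rad/s.
a_c = ω²r = 0.390g ⇒ r = 0.390 × 9.81 / (0.2063)² = 3.826/0.04256 = 89.90 m.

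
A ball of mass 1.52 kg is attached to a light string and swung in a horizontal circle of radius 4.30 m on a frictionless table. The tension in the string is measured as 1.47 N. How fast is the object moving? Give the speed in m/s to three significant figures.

2.04 m/s

T = m v²/r ⇒ v = √(T r / m) = √(1.47 × 4.30 / 1.52) = √4.159 = 2.039 m/s.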